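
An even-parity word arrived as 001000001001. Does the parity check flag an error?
Sum of received bits: 0+0+1+0+0+0+0+0+1+0+0+1 = 3; 3 mod 2 = 1. Result is 1 ≠ 0 → error detected.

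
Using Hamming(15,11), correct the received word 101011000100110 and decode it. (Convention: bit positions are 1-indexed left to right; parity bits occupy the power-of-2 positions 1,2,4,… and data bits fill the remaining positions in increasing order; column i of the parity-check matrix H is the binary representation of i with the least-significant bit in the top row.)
Syndrome s = H · r^T (mod 2), r = 101011000100110:
  s[0] = (101010101010101)·(101011000100110) mod 2 = 1+0+1+0+1+0+0+0+0+0+0+0+1+0+0 mod 2 = 0
  s[1] = (011001100110011)·(101011000100110) mod 2 = 0+0+1+0+0+1+0+0+0+1+0+0+0+1+0 mod 2 = 0
  s[2] = (000111100001111)·(101011000100110) mod 2 = 0+0+0+0+1+1+0+0+0+0+0+0+1+1+0 mod 2 = 0
  s[3] = (000000011111111)·(101011000100110) mod 2 = 0+0+0+0+0+0+0+0+0+1+0+0+1+1+0 mod 2 = 1
Syndrome = 0001
Column 8 of H equals this syndrome → error at bit 8 (1-indexed).
Flip bit 8: 101011000100110 → 101011010100110
Extract data bits at positions {3,5,6,7,9,10,11,12,13,14,15}: 11100100110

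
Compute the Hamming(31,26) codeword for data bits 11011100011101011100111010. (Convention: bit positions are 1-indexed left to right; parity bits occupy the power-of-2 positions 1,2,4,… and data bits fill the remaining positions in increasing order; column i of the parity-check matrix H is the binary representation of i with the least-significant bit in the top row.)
Codeword c = d · G (mod 2), d = 11011100011101011100111010:
  c[0] = d·G[:,0] = (11011100011101011100111010)·(11011010101101010101010101) mod 2 = 1+1+0+1+1+0+0+0+0+0+1+1+0+1+0+1+0+1+0+0+0+1+0+0+0+0 mod 2 = 0
  c[1] = d·G[:,1] = (11011100011101011100111010)·(10110110011011001100110011) mod 2 = 1+0+0+1+0+1+0+0+0+1+1+0+0+1+0+0+1+1+0+0+1+1+0+0+1+0 mod 2 = 1
  c[2] = d·G[:,2] = (11011100011101011100111010)·(10000000000000000000000000) mod 2 = 1+0+0+0+0+0+0+0+0+0+0+0+0+0+0+0+0+0+0+0+0+0+0+0+0+0 mod 2 = 1
  c[3] = d·G[:,3] = (11011100011101011100111010)·(01110001111000111100001111) mod 2 = 0+1+0+1+0+0+0+0+0+1+1+0+0+0+0+1+1+1+0+0+0+0+1+0+1+0 mod 2 = 1
  c[4] = d·G[:,4] = (11011100011101011100111010)·(01000000000000000000000000) mod 2 = 0+1+0+0+0+0+0+0+0+0+0+0+0+0+0+0+0+0+0+0+0+0+0+0+0+0 mod 2 = 1
  c[5] = d·G[:,5] = (11011100011101011100111010)·(00100000000000000000000000) mod 2 = 0+0+0+0+0+0+0+0+0+0+0+0+0+0+0+0+0+0+0+0+0+0+0+0+0+0 mod 2 = 0
  c[6] = d·G[:,6] = (11011100011101011100111010)·(00010000000000000000000000) mod 2 = 0+0+0+1+0+0+0+0+0+0+0+0+0+0+0+0+0+0+0+0+0+0+0+0+0+0 mod 2 = 1
  c[7] = d·G[:,7] = (11011100011101011100111010)·(00001111111000000011111111) mod 2 = 0+0+0+0+1+1+0+0+0+1+1+0+0+0+0+0+0+0+0+0+1+1+1+0+1+0 mod 2 = 0
  c[8] = d·G[:,8] = (11011100011101011100111010)·(00001000000000000000000000) mod 2 = 0+0+0+0+1+0+0+0+0+0+0+0+0+0+0+0+0+0+0+0+0+0+0+0+0+0 mod 2 = 1
  c[9] = d·G[:,9] = (11011100011101011100111010)·(00000100000000000000000000) mod 2 = 0+0+0+0+0+1+0+0+0+0+0+0+0+0+0+0+0+0+0+0+0+0+0+0+0+0 mod 2 = 1
  c[10] = d·G[:,10] = (11011100011101011100111010)·(00000010000000000000000000) mod 2 = 0+0+0+0+0+0+0+0+0+0+0+0+0+0+0+0+0+0+0+0+0+0+0+0+0+0 mod 2 = 0
  c[11] = d·G[:,11] = (11011100011101011100111010)·(00000001000000000000000000) mod 2 = 0+0+0+0+0+0+0+0+0+0+0+0+0+0+0+0+0+0+0+0+0+0+0+0+0+0 mod 2 = 0
  c[12] = d·G[:,12] = (11011100011101011100111010)·(00000000100000000000000000) mod 2 = 0+0+0+0+0+0+0+0+0+0+0+0+0+0+0+0+0+0+0+0+0+0+0+0+0+0 mod 2 = 0
  c[13] = d·G[:,13] = (11011100011101011100111010)·(00000000010000000000000000) mod 2 = 0+0+0+0+0+0+0+0+0+1+0+0+0+0+0+0+0+0+0+0+0+0+0+0+0+0 mod 2 = 1
  c[14] = d·G[:,14] = (11011100011101011100111010)·(00000000001000000000000000) mod 2 = 0+0+0+0+0+0+0+0+0+0+1+0+0+0+0+0+0+0+0+0+0+0+0+0+0+0 mod 2 = 1
  c[15] = d·G[:,15] = (11011100011101011100111010)·(00000000000111111111111111) mod 2 = 0+0+0+0+0+0+0+0+0+0+0+1+0+1+0+1+1+1+0+0+1+1+1+0+1+0 mod 2 = 1
  c[16] = d·G[:,16] = (11011100011101011100111010)·(00000000000100000000000000) mod 2 = 0+0+0+0+0+0+0+0+0+0+0+1+0+0+0+0+0+0+0+0+0+0+0+0+0+0 mod 2 = 1
  c[17] = d·G[:,17] = (11011100011101011100111010)·(00000000000010000000000000) mod 2 = 0+0+0+0+0+0+0+0+0+0+0+0+0+0+0+0+0+0+0+0+0+0+0+0+0+0 mod 2 = 0
  c[18] = d·G[:,18] = (11011100011101011100111010)·(00000000000001000000000000) mod 2 = 0+0+0+0+0+0+0+0+0+0+0+0+0+1+0+0+0+0+0+0+0+0+0+0+0+0 mod 2 = 1
  c[19] = d·G[:,19] = (11011100011101011100111010)·(00000000000000100000000000) mod 2 = 0+0+0+0+0+0+0+0+0+0+0+0+0+0+0+0+0+0+0+0+0+0+0+0+0+0 mod 2 = 0
  c[20] = d·G[:,20] = (11011100011101011100111010)·(00000000000000010000000000) mod 2 = 0+0+0+0+0+0+0+0+0+0+0+0+0+0+0+1+0+0+0+0+0+0+0+0+0+0 mod 2 = 1
  c[21] = d·G[:,21] = (11011100011101011100111010)·(00000000000000001000000000) mod 2 = 0+0+0+0+0+0+0+0+0+0+0+0+0+0+0+0+1+0+0+0+0+0+0+0+0+0 mod 2 = 1
  c[22] = d·G[:,22] = (11011100011101011100111010)·(00000000000000000100000000) mod 2 = 0+0+0+0+0+0+0+0+0+0+0+0+0+0+0+0+0+1+0+0+0+0+0+0+0+0 mod 2 = 1
  c[23] = d·G[:,23] = (11011100011101011100111010)·(00000000000000000010000000) mod 2 = 0+0+0+0+0+0+0+0+0+0+0+0+0+0+0+0+0+0+0+0+0+0+0+0+0+0 mod 2 = 0
  c[24] = d·G[:,24] = (11011100011101011100111010)·(00000000000000000001000000) mod 2 = 0+0+0+0+0+0+0+0+0+0+0+0+0+0+0+0+0+0+0+0+0+0+0+0+0+0 mod 2 = 0
  c[25] = d·G[:,25] = (11011100011101011100111010)·(00000000000000000000100000) mod 2 = 0+0+0+0+0+0+0+0+0+0+0+0+0+0+0+0+0+0+0+0+1+0+0+0+0+0 mod 2 = 1
  c[26] = d·G[:,26] = (11011100011101011100111010)·(00000000000000000000010000) mod 2 = 0+0+0+0+0+0+0+0+0+0+0+0+0+0+0+0+0+0+0+0+0+1+0+0+0+0 mod 2 = 1
  c[27] = d·G[:,27] = (11011100011101011100111010)·(00000000000000000000001000) mod 2 = 0+0+0+0+0+0+0+0+0+0+0+0+0+0+0+0+0+0+0+0+0+0+1+0+0+0 mod 2 = 1
  c[28] = d·G[:,28] = (11011100011101011100111010)·(00000000000000000000000100) mod 2 = 0+0+0+0+0+0+0+0+0+0+0+0+0+0+0+0+0+0+0+0+0+0+0+0+0+0 mod 2 = 0
  c[29] = d·G[:,29] = (11011100011101011100111010)·(00000000000000000000000010) mod 2 = 0+0+0+0+0+0+0+0+0+0+0+0+0+0+0+0+0+0+0+0+0+0+0+0+1+0 mod 2 = 1
  c[30] = d·G[:,30] = (11011100011101011100111010)·(00000000000000000000000001) mod 2 = 0+0+0+0+0+0+0+0+0+0+0+0+0+0+0+0+0+0+0+0+0+0+0+0+0+0 mod 2 = 0
Codeword = 0111101011000111101011100111010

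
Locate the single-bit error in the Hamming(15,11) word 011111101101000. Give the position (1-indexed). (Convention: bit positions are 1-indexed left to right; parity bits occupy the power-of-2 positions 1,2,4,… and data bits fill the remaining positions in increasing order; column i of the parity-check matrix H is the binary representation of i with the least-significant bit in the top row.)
Syndrome s = H · r^T (mod 2), r = 011111101101000:
  s[0] = (101010101010101)·(011111101101000) mod 2 = 0+0+1+0+1+0+1+0+1+0+0+0+0+0+0 mod 2 = 0
  s[1] = (011001100110011)·(011111101101000) mod 2 = 0+1+1+0+0+1+1+0+0+1+0+0+0+0+0 mod 2 = 1
  s[2] = (000111100001111)·(011111101101000) mod 2 = 0+0+0+1+1+1+1+0+0+0+0+1+0+0+0 mod 2 = 1
  s[3] = (000000011111111)·(011111101101000) mod 2 = 0+0+0+0+0+0+0+0+1+1+0+1+0+0+0 mod 2 = 1
Syndrome = 0111
Column i of H is the binary representation of i, so the syndrome is the binary index of the flipped bit.
Read s = 0111 with s[0] as LSB: 0·2^0 + 1·2^1 + 1·2^2 + 1·2^3 = 14.
Error is at bit position 14.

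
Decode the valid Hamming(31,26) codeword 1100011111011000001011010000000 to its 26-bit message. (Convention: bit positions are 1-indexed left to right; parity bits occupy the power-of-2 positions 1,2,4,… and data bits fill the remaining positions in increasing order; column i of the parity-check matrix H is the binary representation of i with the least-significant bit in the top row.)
Parity bits occupy power-of-2 positions; data bits are at positions {3,5,6,7,9,10,11,12,13,14,15,17,18,19,20,21,22,23,24,25,26,27,28,29,30,31} (1-indexed).
Extract: c[3]=0 c[5]=0 c[6]=1 c[7]=1 c[9]=1 c[10]=1 c[11]=0 c[12]=1 c[13]=1 c[14]=0 c[15]=0 c[17]=0 c[18]=0 c[19]=1 c[20]=0 c[21]=1 c[22]=1 c[23]=0 c[24]=1 c[25]=0 c[26]=0 c[27]=0 c[28]=0 c[29]=0 c[30]=0 c[31]=0
Data = 00111101100001011010000000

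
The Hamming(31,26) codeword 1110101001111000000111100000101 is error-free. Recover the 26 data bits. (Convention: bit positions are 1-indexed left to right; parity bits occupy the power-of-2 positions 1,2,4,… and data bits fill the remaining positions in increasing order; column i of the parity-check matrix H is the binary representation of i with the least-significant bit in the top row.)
Parity bits occupy power-of-2 positions; data bits are at positions {3,5,6,7,9,10,11,12,13,14,15,17,18,19,20,21,22,23,24,25,26,27,28,29,30,31} (1-indexed).
Extract: c[3]=1 c[5]=1 c[6]=0 c[7]=1 c[9]=0 c[10]=1 c[11]=1 c[12]=1 c[13]=1 c[14]=0 c[15]=0 c[17]=0 c[18]=0 c[19]=0 c[20]=1 c[21]=1 c[22]=1 c[23]=1 c[24]=0 c[25]=0 c[26]=0 c[27]=0 c[28]=0 c[29]=1 c[30]=0 c[31]=1
Data = 11010111100000111100000101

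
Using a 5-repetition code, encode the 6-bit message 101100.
Repeat each bit 5× and concatenate:
1→11111  0→00000  1→11111  1→11111  0→00000  0→00000
Codeword = 111110000011111111110000000000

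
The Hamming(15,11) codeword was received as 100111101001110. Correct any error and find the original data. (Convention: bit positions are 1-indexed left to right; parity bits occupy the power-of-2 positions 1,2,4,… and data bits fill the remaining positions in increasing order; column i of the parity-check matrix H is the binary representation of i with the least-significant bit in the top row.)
Syndrome s = H · r^T (mod 2), r = 100111101001110:
  s[0] = (101010101010101)·(100111101001110) mod 2 = 1+0+0+0+1+0+1+0+1+0+0+0+1+0+0 mod 2 = 1
  s[1] = (011001100110011)·(100111101001110) mod 2 = 0+0+0+0+0+1+1+0+0+0+0+0+0+1+0 mod 2 = 1
  s[2] = (000111100001111)·(100111101001110) mod 2 = 0+0+0+1+1+1+1+0+0+0+0+1+1+1+0 mod 2 = 1
  s[3] = (000000011111111)·(100111101001110) mod 2 = 0+0+0+0+0+0+0+0+1+0+0+1+1+1+0 mod 2 = 0
Syndrome = 1110
Column 7 of H equals this syndrome → error at bit 7 (1-indexed).
Flip bit 7: 100111101001110 → 100111001001110
Extract data bits at positions {3,5,6,7,9,10,11,12,13,14,15}: 01101001110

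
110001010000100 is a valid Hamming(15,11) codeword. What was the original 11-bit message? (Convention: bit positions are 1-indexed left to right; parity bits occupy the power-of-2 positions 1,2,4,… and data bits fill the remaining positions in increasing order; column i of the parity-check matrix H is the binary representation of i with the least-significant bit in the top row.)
Parity bits occupy power-of-2 positions; data bits are at positions {3,5,6,7,9,10,11,12,13,14,15} (1-indexed).
Extract: c[3]=0 c[5]=0 c[6]=1 c[7]=0 c[9]=0 c[10]=0 c[11]=0 c[12]=0 c[13]=1 c[14]=0 c[15]=0
Data = 00100000100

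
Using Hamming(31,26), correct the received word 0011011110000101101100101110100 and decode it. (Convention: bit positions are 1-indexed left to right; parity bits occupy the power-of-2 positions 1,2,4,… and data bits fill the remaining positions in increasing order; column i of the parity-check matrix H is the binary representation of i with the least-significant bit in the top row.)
Syndrome s = H · r^T (mod 2), r = 0011011110000101101100101110100:
  s[0] = (1010101010101010101010101010101)·(0011011110000101101100101110100) mod 2 = 0+0+1+0+0+0+1+0+1+0+0+0+0+0+0+0+1+0+1+0+0+0+1+0+1+0+1+0+1+0+0 mod 2 = 1
  s[1] = (0110011001100110011001100110011)·(0011011110000101101100101110100) mod 2 = 0+0+1+0+0+1+1+0+0+0+0+0+0+1+0+0+0+0+1+0+0+0+1+0+0+1+1+0+0+0+0 mod 2 = 0
  s[2] = (0001111000011110000111100001111)·(0011011110000101101100101110100) mod 2 = 0+0+0+1+0+1+1+0+0+0+0+0+0+1+0+0+0+0+0+1+0+0+1+0+0+0+0+0+1+0+0 mod 2 = 1
  s[3] = (0000000111111110000000011111111)·(0011011110000101101100101110100) mod 2 = 0+0+0+0+0+0+0+1+1+0+0+0+0+1+0+0+0+0+0+0+0+0+0+0+1+1+1+0+1+0+0 mod 2 = 1
  s[4] = (0000000000000001111111111111111)·(0011011110000101101100101110100) mod 2 = 0+0+0+0+0+0+0+0+0+0+0+0+0+0+0+1+1+0+1+1+0+0+1+0+1+1+1+0+1+0+0 mod 2 = 1
Syndrome = 10111
Column 29 of H equals this syndrome → error at bit 29 (1-indexed).
Flip bit 29: 0011011110000101101100101110100 → 0011011110000101101100101110000
Extract data bits at positions {3,5,6,7,9,10,11,12,13,14,15,17,18,19,20,21,22,23,24,25,26,27,28,29,30,31}: 10111000010101100101110000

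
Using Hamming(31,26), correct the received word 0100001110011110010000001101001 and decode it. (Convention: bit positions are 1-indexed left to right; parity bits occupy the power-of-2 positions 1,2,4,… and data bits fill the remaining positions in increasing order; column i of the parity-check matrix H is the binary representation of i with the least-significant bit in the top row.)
Syndrome s = H · r^T (mod 2), r = 0100001110011110010000001101001:
  s[0] = (1010101010101010101010101010101)·(0100001110011110010000001101001) mod 2 = 0+0+0+0+0+0+1+0+1+0+0+0+1+0+1+0+0+0+0+0+0+0+0+0+1+0+0+0+0+0+1 mod 2 = 0
  s[1] = (0110011001100110011001100110011)·(0100001110011110010000001101001) mod 2 = 0+1+0+0+0+0+1+0+0+0+0+0+0+1+1+0+0+1+0+0+0+0+0+0+0+1+0+0+0+0+1 mod 2 = 1
  s[2] = (0001111000011110000111100001111)·(0100001110011110010000001101001) mod 2 = 0+0+0+0+0+0+1+0+0+0+0+1+1+1+1+0+0+0+0+0+0+0+0+0+0+0+0+1+0+0+1 mod 2 = 1
  s[3] = (0000000111111110000000011111111)·(0100001110011110010000001101001) mod 2 = 0+0+0+0+0+0+0+1+1+0+0+1+1+1+1+0+0+0+0+0+0+0+0+0+1+1+0+1+0+0+1 mod 2 = 0
  s[4] = (0000000000000001111111111111111)·(0100001110011110010000001101001) mod 2 = 0+0+0+0+0+0+0+0+0+0+0+0+0+0+0+0+0+1+0+0+0+0+0+0+1+1+0+1+0+0+1 mod 2 = 1
Syndrome = 01101
Column 22 of H equals this syndrome → error at bit 22 (1-indexed).
Flip bit 22: 0100001110011110010000001101001 → 0100001110011110010001001101001
Extract data bits at positions {3,5,6,7,9,10,11,12,13,14,15,17,18,19,20,21,22,23,24,25,26,27,28,29,30,31}: 00011001111010001001101001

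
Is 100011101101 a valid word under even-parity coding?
Sum of all bits: 1+0+0+0+1+1+1+0+1+1+0+1 = 7; 7 mod 2 = 1. Result is 1 → parity error detected.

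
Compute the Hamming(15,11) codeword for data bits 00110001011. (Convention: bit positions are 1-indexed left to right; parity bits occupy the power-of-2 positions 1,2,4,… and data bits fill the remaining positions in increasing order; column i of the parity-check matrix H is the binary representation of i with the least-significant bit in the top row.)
Codeword c = d · G (mod 2), d = 00110001011:
  c[0] = d·G[:,0] = (00110001011)·(11011010101) mod 2 = 0+0+0+1+0+0+0+0+0+0+1 mod 2 = 0
  c[1] = d·G[:,1] = (00110001011)·(10110110011) mod 2 = 0+0+1+1+0+0+0+0+0+1+1 mod 2 = 0
  c[2] = d·G[:,2] = (00110001011)·(10000000000) mod 2 = 0+0+0+0+0+0+0+0+0+0+0 mod 2 = 0
  c[3] = d·G[:,3] = (00110001011)·(01110001111) mod 2 = 0+0+1+1+0+0+0+1+0+1+1 mod 2 = 1
  c[4] = d·G[:,4] = (00110001011)·(01000000000) mod 2 = 0+0+0+0+0+0+0+0+0+0+0 mod 2 = 0
  c[5] = d·G[:,5] = (00110001011)·(00100000000) mod 2 = 0+0+1+0+0+0+0+0+0+0+0 mod 2 = 1
  c[6] = d·G[:,6] = (00110001011)·(00010000000) mod 2 = 0+0+0+1+0+0+0+0+0+0+0 mod 2 = 1
  c[7] = d·G[:,7] = (00110001011)·(00001111111) mod 2 = 0+0+0+0+0+0+0+1+0+1+1 mod 2 = 1
  c[8] = d·G[:,8] = (00110001011)·(00001000000) mod 2 = 0+0+0+0+0+0+0+0+0+0+0 mod 2 = 0
  c[9] = d·G[:,9] = (00110001011)·(00000100000) mod 2 = 0+0+0+0+0+0+0+0+0+0+0 mod 2 = 0
  c[10] = d·G[:,10] = (00110001011)·(00000010000) mod 2 = 0+0+0+0+0+0+0+0+0+0+0 mod 2 = 0
  c[11] = d·G[:,11] = (00110001011)·(00000001000) mod 2 = 0+0+0+0+0+0+0+1+0+0+0 mod 2 = 1
  c[12] = d·G[:,12] = (00110001011)·(00000000100) mod 2 = 0+0+0+0+0+0+0+0+0+0+0 mod 2 = 0
  c[13] = d·G[:,13] = (00110001011)·(00000000010) mod 2 = 0+0+0+0+0+0+0+0+0+1+0 mod 2 = 1
  c[14] = d·G[:,14] = (00110001011)·(00000000001) mod 2 = 0+0+0+0+0+0+0+0+0+0+1 mod 2 = 1
Codeword = 000101110001011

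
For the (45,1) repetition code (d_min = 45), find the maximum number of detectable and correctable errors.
Detection only: up to d_min − 1 = 44 errors.
Correction: up to ⌊(d_min − 1)/2⌋ = ⌊44/2⌋ = 22 errors.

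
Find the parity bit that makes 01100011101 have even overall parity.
Sum of data bits: 0+1+1+0+0+0+1+1+1+0+1 = 6.
6 mod 2 = 0, so parity bit = 0.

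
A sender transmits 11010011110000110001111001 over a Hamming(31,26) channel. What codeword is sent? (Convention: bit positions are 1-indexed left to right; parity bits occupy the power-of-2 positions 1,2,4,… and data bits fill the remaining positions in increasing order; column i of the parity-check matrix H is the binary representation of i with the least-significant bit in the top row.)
Codeword c = d · G (mod 2), d = 11010011110000110001111001:
  c[0] = d·G[:,0] = (11010011110000110001111001)·(11011010101101010101010101) mod 2 = 1+1+0+1+0+0+1+0+1+0+0+0+0+0+0+1+0+0+0+1+0+1+0+0+0+1 mod 2 = 1
  c[1] = d·G[:,1] = (11010011110000110001111001)·(10110110011011001100110011) mod 2 = 1+0+0+1+0+0+1+0+0+1+0+0+0+0+0+0+0+0+0+0+1+1+0+0+0+1 mod 2 = 1
  c[2] = d·G[:,2] = (11010011110000110001111001)·(10000000000000000000000000) mod 2 = 1+0+0+0+0+0+0+0+0+0+0+0+0+0+0+0+0+0+0+0+0+0+0+0+0+0 mod 2 = 1
  c[3] = d·G[:,3] = (11010011110000110001111001)·(01110001111000111100001111) mod 2 = 0+1+0+1+0+0+0+1+1+1+0+0+0+0+1+1+0+0+0+0+0+0+1+0+0+1 mod 2 = 1
  c[4] = d·G[:,4] = (11010011110000110001111001)·(01000000000000000000000000) mod 2 = 0+1+0+0+0+0+0+0+0+0+0+0+0+0+0+0+0+0+0+0+0+0+0+0+0+0 mod 2 = 1
  c[5] = d·G[:,5] = (11010011110000110001111001)·(00100000000000000000000000) mod 2 = 0+0+0+0+0+0+0+0+0+0+0+0+0+0+0+0+0+0+0+0+0+0+0+0+0+0 mod 2 = 0
  c[6] = d·G[:,6] = (11010011110000110001111001)·(00010000000000000000000000) mod 2 = 0+0+0+1+0+0+0+0+0+0+0+0+0+0+0+0+0+0+0+0+0+0+0+0+0+0 mod 2 = 1
  c[7] = d·G[:,7] = (11010011110000110001111001)·(00001111111000000011111111) mod 2 = 0+0+0+0+0+0+1+1+1+1+0+0+0+0+0+0+0+0+0+1+1+1+1+0+0+1 mod 2 = 1
  c[8] = d·G[:,8] = (11010011110000110001111001)·(00001000000000000000000000) mod 2 = 0+0+0+0+0+0+0+0+0+0+0+0+0+0+0+0+0+0+0+0+0+0+0+0+0+0 mod 2 = 0
  c[9] = d·G[:,9] = (11010011110000110001111001)·(00000100000000000000000000) mod 2 = 0+0+0+0+0+0+0+0+0+0+0+0+0+0+0+0+0+0+0+0+0+0+0+0+0+0 mod 2 = 0
  c[10] = d·G[:,10] = (11010011110000110001111001)·(00000010000000000000000000) mod 2 = 0+0+0+0+0+0+1+0+0+0+0+0+0+0+0+0+0+0+0+0+0+0+0+0+0+0 mod 2 = 1
  c[11] = d·G[:,11] = (11010011110000110001111001)·(00000001000000000000000000) mod 2 = 0+0+0+0+0+0+0+1+0+0+0+0+0+0+0+0+0+0+0+0+0+0+0+0+0+0 mod 2 = 1
  c[12] = d·G[:,12] = (11010011110000110001111001)·(00000000100000000000000000) mod 2 = 0+0+0+0+0+0+0+0+1+0+0+0+0+0+0+0+0+0+0+0+0+0+0+0+0+0 mod 2 = 1
  c[13] = d·G[:,13] = (11010011110000110001111001)·(00000000010000000000000000) mod 2 = 0+0+0+0+0+0+0+0+0+1+0+0+0+0+0+0+0+0+0+0+0+0+0+0+0+0 mod 2 = 1
  c[14] = d·G[:,14] = (11010011110000110001111001)·(00000000001000000000000000) mod 2 = 0+0+0+0+0+0+0+0+0+0+0+0+0+0+0+0+0+0+0+0+0+0+0+0+0+0 mod 2 = 0
  c[15] = d·G[:,15] = (11010011110000110001111001)·(00000000000111111111111111) mod 2 = 0+0+0+0+0+0+0+0+0+0+0+0+0+0+1+1+0+0+0+1+1+1+1+0+0+1 mod 2 = 1
  c[16] = d·G[:,16] = (11010011110000110001111001)·(00000000000100000000000000) mod 2 = 0+0+0+0+0+0+0+0+0+0+0+0+0+0+0+0+0+0+0+0+0+0+0+0+0+0 mod 2 = 0
  c[17] = d·G[:,17] = (11010011110000110001111001)·(00000000000010000000000000) mod 2 = 0+0+0+0+0+0+0+0+0+0+0+0+0+0+0+0+0+0+0+0+0+0+0+0+0+0 mod 2 = 0
  c[18] = d·G[:,18] = (11010011110000110001111001)·(00000000000001000000000000) mod 2 = 0+0+0+0+0+0+0+0+0+0+0+0+0+0+0+0+0+0+0+0+0+0+0+0+0+0 mod 2 = 0
  c[19] = d·G[:,19] = (11010011110000110001111001)·(00000000000000100000000000) mod 2 = 0+0+0+0+0+0+0+0+0+0+0+0+0+0+1+0+0+0+0+0+0+0+0+0+0+0 mod 2 = 1
  c[20] = d·G[:,20] = (11010011110000110001111001)·(00000000000000010000000000) mod 2 = 0+0+0+0+0+0+0+0+0+0+0+0+0+0+0+1+0+0+0+0+0+0+0+0+0+0 mod 2 = 1
  c[21] = d·G[:,21] = (11010011110000110001111001)·(00000000000000001000000000) mod 2 = 0+0+0+0+0+0+0+0+0+0+0+0+0+0+0+0+0+0+0+0+0+0+0+0+0+0 mod 2 = 0
  c[22] = d·G[:,22] = (11010011110000110001111001)·(00000000000000000100000000) mod 2 = 0+0+0+0+0+0+0+0+0+0+0+0+0+0+0+0+0+0+0+0+0+0+0+0+0+0 mod 2 = 0
  c[23] = d·G[:,23] = (11010011110000110001111001)·(00000000000000000010000000) mod 2 = 0+0+0+0+0+0+0+0+0+0+0+0+0+0+0+0+0+0+0+0+0+0+0+0+0+0 mod 2 = 0
  c[24] = d·G[:,24] = (11010011110000110001111001)·(00000000000000000001000000) mod 2 = 0+0+0+0+0+0+0+0+0+0+0+0+0+0+0+0+0+0+0+1+0+0+0+0+0+0 mod 2 = 1
  c[25] = d·G[:,25] = (11010011110000110001111001)·(00000000000000000000100000) mod 2 = 0+0+0+0+0+0+0+0+0+0+0+0+0+0+0+0+0+0+0+0+1+0+0+0+0+0 mod 2 = 1
  c[26] = d·G[:,26] = (11010011110000110001111001)·(00000000000000000000010000) mod 2 = 0+0+0+0+0+0+0+0+0+0+0+0+0+0+0+0+0+0+0+0+0+1+0+0+0+0 mod 2 = 1
  c[27] = d·G[:,27] = (11010011110000110001111001)·(00000000000000000000001000) mod 2 = 0+0+0+0+0+0+0+0+0+0+0+0+0+0+0+0+0+0+0+0+0+0+1+0+0+0 mod 2 = 1
  c[28] = d·G[:,28] = (11010011110000110001111001)·(00000000000000000000000100) mod 2 = 0+0+0+0+0+0+0+0+0+0+0+0+0+0+0+0+0+0+0+0+0+0+0+0+0+0 mod 2 = 0
  c[29] = d·G[:,29] = (11010011110000110001111001)·(00000000000000000000000010) mod 2 = 0+0+0+0+0+0+0+0+0+0+0+0+0+0+0+0+0+0+0+0+0+0+0+0+0+0 mod 2 = 0
  c[30] = d·G[:,30] = (11010011110000110001111001)·(00000000000000000000000001) mod 2 = 0+0+0+0+0+0+0+0+0+0+0+0+0+0+0+0+0+0+0+0+0+0+0+0+0+1 mod 2 = 1
Codeword = 1111101100111101000110001111001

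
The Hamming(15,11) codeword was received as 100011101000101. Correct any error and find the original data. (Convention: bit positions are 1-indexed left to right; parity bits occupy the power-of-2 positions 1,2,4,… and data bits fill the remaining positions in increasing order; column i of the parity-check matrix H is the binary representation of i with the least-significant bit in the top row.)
Syndrome s = H · r^T (mod 2), r = 100011101000101:
  s[0] = (101010101010101)·(100011101000101) mod 2 = 1+0+0+0+1+0+1+0+1+0+0+0+1+0+1 mod 2 = 0
  s[1] = (011001100110011)·(100011101000101) mod 2 = 0+0+0+0+0+1+1+0+0+0+0+0+0+0+1 mod 2 = 1
  s[2] = (000111100001111)·(100011101000101) mod 2 = 0+0+0+0+1+1+1+0+0+0+0+0+1+0+1 mod 2 = 1
  s[3] = (000000011111111)·(100011101000101) mod 2 = 0+0+0+0+0+0+0+0+1+0+0+0+1+0+1 mod 2 = 1
Syndrome = 0111
Column 14 of H equals this syndrome → error at bit 14 (1-indexed).
Flip bit 14: 100011101000101 → 100011101000111
Extract data bits at positions {3,5,6,7,9,10,11,12,13,14,15}: 01111000111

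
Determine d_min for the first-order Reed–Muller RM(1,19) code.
d_min = 262144 (RM(1,19) has length 524288 and minimum distance 2^(m−1) = 262144).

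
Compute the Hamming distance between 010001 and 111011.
XOR = 101010, count of 1s = 3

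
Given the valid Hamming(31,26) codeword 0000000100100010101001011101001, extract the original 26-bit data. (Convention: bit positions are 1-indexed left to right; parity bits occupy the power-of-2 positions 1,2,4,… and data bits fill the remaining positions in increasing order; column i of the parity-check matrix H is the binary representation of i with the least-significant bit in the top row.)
Parity bits occupy power-of-2 positions; data bits are at positions {3,5,6,7,9,10,11,12,13,14,15,17,18,19,20,21,22,23,24,25,26,27,28,29,30,31} (1-indexed).
Extract: c[3]=0 c[5]=0 c[6]=0 c[7]=0 c[9]=0 c[10]=0 c[11]=1 c[12]=0 c[13]=0 c[14]=0 c[15]=1 c[17]=1 c[18]=0 c[19]=1 c[20]=0 c[21]=0 c[22]=1 c[23]=0 c[24]=1 c[25]=1 c[26]=1 c[27]=0 c[28]=1 c[29]=0 c[30]=0 c[31]=1
Data = 00000010001101001011101001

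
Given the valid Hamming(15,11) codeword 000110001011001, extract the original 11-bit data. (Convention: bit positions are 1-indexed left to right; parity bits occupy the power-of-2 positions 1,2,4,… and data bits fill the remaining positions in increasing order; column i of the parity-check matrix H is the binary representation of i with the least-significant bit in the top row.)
Parity bits occupy power-of-2 positions; data bits are at positions {3,5,6,7,9,10,11,12,13,14,15} (1-indexed).
Extract: c[3]=0 c[5]=1 c[6]=0 c[7]=0 c[9]=1 c[10]=0 c[11]=1 c[12]=1 c[13]=0 c[14]=0 c[15]=1
Data = 01001011001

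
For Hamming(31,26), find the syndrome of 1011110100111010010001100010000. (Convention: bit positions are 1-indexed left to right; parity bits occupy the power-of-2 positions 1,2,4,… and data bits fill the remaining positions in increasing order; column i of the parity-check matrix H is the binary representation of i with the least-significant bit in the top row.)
Syndrome s = H · r^T (mod 2), r = 1011110100111010010001100010000:
  s[0] = (1010101010101010101010101010101)·(1011110100111010010001100010000) mod 2 = 1+0+1+0+1+0+0+0+0+0+1+0+1+0+1+0+0+0+0+0+0+0+1+0+0+0+1+0+0+0+0 mod 2 = 0
  s[1] = (0110011001100110011001100110011)·(1011110100111010010001100010000) mod 2 = 0+0+1+0+0+1+0+0+0+0+1+0+0+0+1+0+0+1+0+0+0+1+1+0+0+0+1+0+0+0+0 mod 2 = 0
  s[2] = (0001111000011110000111100001111)·(1011110100111010010001100010000) mod 2 = 0+0+0+1+1+1+0+0+0+0+0+1+1+0+1+0+0+0+0+0+0+1+1+0+0+0+0+0+0+0+0 mod 2 = 0
  s[3] = (0000000111111110000000011111111)·(1011110100111010010001100010000) mod 2 = 0+0+0+0+0+0+0+1+0+0+1+1+1+0+1+0+0+0+0+0+0+0+0+0+0+0+1+0+0+0+0 mod 2 = 0
  s[4] = (0000000000000001111111111111111)·(1011110100111010010001100010000) mod 2 = 0+0+0+0+0+0+0+0+0+0+0+0+0+0+0+0+0+1+0+0+0+1+1+0+0+0+1+0+0+0+0 mod 2 = 0
Syndrome = 00000
s = 0: no error detected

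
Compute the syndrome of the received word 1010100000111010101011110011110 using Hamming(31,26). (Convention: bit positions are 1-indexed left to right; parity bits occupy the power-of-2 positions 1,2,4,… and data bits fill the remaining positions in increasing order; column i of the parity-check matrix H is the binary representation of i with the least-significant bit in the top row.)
Syndrome s = H · r^T (mod 2), r = 1010100000111010101011110011110:
  s[0] = (1010101010101010101010101010101)·(1010100000111010101011110011110) mod 2 = 1+0+1+0+1+0+0+0+0+0+1+0+1+0+1+0+1+0+1+0+1+0+1+0+0+0+1+0+1+0+0 mod 2 = 0
  s[1] = (0110011001100110011001100110011)·(1010100000111010101011110011110) mod 2 = 0+0+1+0+0+0+0+0+0+0+1+0+0+0+1+0+0+0+1+0+0+1+1+0+0+0+1+0+0+1+0 mod 2 = 0
  s[2] = (0001111000011110000111100001111)·(1010100000111010101011110011110) mod 2 = 0+0+0+0+1+0+0+0+0+0+0+1+1+0+1+0+0+0+0+0+1+1+1+0+0+0+0+1+1+1+0 mod 2 = 0
  s[3] = (0000000111111110000000011111111)·(1010100000111010101011110011110) mod 2 = 0+0+0+0+0+0+0+0+0+0+1+1+1+0+1+0+0+0+0+0+0+0+0+1+0+0+1+1+1+1+0 mod 2 = 1
  s[4] = (0000000000000001111111111111111)·(1010100000111010101011110011110) mod 2 = 0+0+0+0+0+0+0+0+0+0+0+0+0+0+0+0+1+0+1+0+1+1+1+1+0+0+1+1+1+1+0 mod 2 = 0
Syndrome = 00010
Non-zero syndrome: error at position 8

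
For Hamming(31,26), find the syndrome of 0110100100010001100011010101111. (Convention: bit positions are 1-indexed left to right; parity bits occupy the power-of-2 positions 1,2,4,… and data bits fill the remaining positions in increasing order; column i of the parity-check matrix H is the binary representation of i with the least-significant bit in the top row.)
Syndrome s = H · r^T (mod 2), r = 0110100100010001100011010101111:
  s[0] = (1010101010101010101010101010101)·(0110100100010001100011010101111) mod 2 = 0+0+1+0+1+0+0+0+0+0+0+0+0+0+0+0+1+0+0+0+1+0+0+0+0+0+0+0+1+0+1 mod 2 = 0
  s[1] = (0110011001100110011001100110011)·(0110100100010001100011010101111) mod 2 = 0+1+1+0+0+0+0+0+0+0+0+0+0+0+0+0+0+0+0+0+0+1+0+0+0+1+0+0+0+1+1 mod 2 = 0
  s[2] = (0001111000011110000111100001111)·(0110100100010001100011010101111) mod 2 = 0+0+0+0+1+0+0+0+0+0+0+1+0+0+0+0+0+0+0+0+1+1+0+0+0+0+0+1+1+1+1 mod 2 = 0
  s[3] = (0000000111111110000000011111111)·(0110100100010001100011010101111) mod 2 = 0+0+0+0+0+0+0+1+0+0+0+1+0+0+0+0+0+0+0+0+0+0+0+1+0+1+0+1+1+1+1 mod 2 = 0
  s[4] = (0000000000000001111111111111111)·(0110100100010001100011010101111) mod 2 = 0+0+0+0+0+0+0+0+0+0+0+0+0+0+0+1+1+0+0+0+1+1+0+1+0+1+0+1+1+1+1 mod 2 = 0
Syndrome = 00000
s = 0: no error detected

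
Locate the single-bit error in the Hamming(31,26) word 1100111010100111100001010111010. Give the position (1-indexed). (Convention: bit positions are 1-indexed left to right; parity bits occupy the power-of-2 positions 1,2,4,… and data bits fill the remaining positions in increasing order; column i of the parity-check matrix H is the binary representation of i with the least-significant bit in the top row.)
Syndrome s = H · r^T (mod 2), r = 1100111010100111100001010111010:
  s[0] = (1010101010101010101010101010101)·(1100111010100111100001010111010) mod 2 = 1+0+0+0+1+0+1+0+1+0+1+0+0+0+1+0+1+0+0+0+0+0+0+0+0+0+1+0+0+0+0 mod 2 = 0
  s[1] = (0110011001100110011001100110011)·(1100111010100111100001010111010) mod 2 = 0+1+0+0+0+1+1+0+0+0+1+0+0+1+1+0+0+0+0+0+0+1+0+0+0+1+1+0+0+1+0 mod 2 = 0
  s[2] = (0001111000011110000111100001111)·(1100111010100111100001010111010) mod 2 = 0+0+0+0+1+1+1+0+0+0+0+0+0+1+1+0+0+0+0+0+0+1+0+0+0+0+0+1+0+1+0 mod 2 = 0
  s[3] = (0000000111111110000000011111111)·(1100111010100111100001010111010) mod 2 = 0+0+0+0+0+0+0+0+1+0+1+0+0+1+1+0+0+0+0+0+0+0+0+1+0+1+1+1+0+1+0 mod 2 = 1
  s[4] = (0000000000000001111111111111111)·(1100111010100111100001010111010) mod 2 = 0+0+0+0+0+0+0+0+0+0+0+0+0+0+0+1+1+0+0+0+0+1+0+1+0+1+1+1+0+1+0 mod 2 = 0
Syndrome = 00010
Column i of H is the binary representation of i, so the syndrome is the binary index of the flipped bit.
Read s = 00010 with s[0] as LSB: 0·2^0 + 0·2^1 + 0·2^2 + 1·2^3 + 0·2^4 = 8.
Error is at bit position 8.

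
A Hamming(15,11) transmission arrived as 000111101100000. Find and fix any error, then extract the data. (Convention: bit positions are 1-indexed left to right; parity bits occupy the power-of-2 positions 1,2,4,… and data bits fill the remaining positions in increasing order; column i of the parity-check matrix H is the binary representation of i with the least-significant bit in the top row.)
Syndrome s = H · r^T (mod 2), r = 000111101100000:
  s[0] = (101010101010101)·(000111101100000) mod 2 = 0+0+0+0+1+0+1+0+1+0+0+0+0+0+0 mod 2 = 1
  s[1] = (011001100110011)·(000111101100000) mod 2 = 0+0+0+0+0+1+1+0+0+1+0+0+0+0+0 mod 2 = 1
  s[2] = (000111100001111)·(000111101100000) mod 2 = 0+0+0+1+1+1+1+0+0+0+0+0+0+0+0 mod 2 = 0
  s[3] = (000000011111111)·(000111101100000) mod 2 = 0+0+0+0+0+0+0+0+1+1+0+0+0+0+0 mod 2 = 0
Syndrome = 1100
Column 3 of H equals this syndrome → error at bit 3 (1-indexed).
Flip bit 3: 000111101100000 → 001111101100000
Extract data bits at positions {3,5,6,7,9,10,11,12,13,14,15}: 11111100000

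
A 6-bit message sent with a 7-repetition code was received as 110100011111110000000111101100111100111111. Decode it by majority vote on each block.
Split into 7-bit blocks and majority-vote each:
  block 1 = 1101000: 3 ones, 4 zeros → 0
  block 2 = 1111111: 7 ones, 0 zeros → 1
  block 3 = 0000000: 0 ones, 7 zeros → 0
  block 4 = 1111011: 6 ones, 1 zeros → 1
  block 5 = 0011110: 4 ones, 3 zeros → 1
  block 6 = 0111111: 6 ones, 1 zeros → 1
Decoded = 010111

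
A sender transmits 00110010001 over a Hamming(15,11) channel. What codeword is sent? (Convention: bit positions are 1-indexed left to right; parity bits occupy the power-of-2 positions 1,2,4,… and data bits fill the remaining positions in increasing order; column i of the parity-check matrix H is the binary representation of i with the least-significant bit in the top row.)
Codeword c = d · G (mod 2), d = 00110010001:
  c[0] = d·G[:,0] = (00110010001)·(11011010101) mod 2 = 0+0+0+1+0+0+1+0+0+0+1 mod 2 = 1
  c[1] = d·G[:,1] = (00110010001)·(10110110011) mod 2 = 0+0+1+1+0+0+1+0+0+0+1 mod 2 = 0
  c[2] = d·G[:,2] = (00110010001)·(10000000000) mod 2 = 0+0+0+0+0+0+0+0+0+0+0 mod 2 = 0
  c[3] = d·G[:,3] = (00110010001)·(01110001111) mod 2 = 0+0+1+1+0+0+0+0+0+0+1 mod 2 = 1
  c[4] = d·G[:,4] = (00110010001)·(01000000000) mod 2 = 0+0+0+0+0+0+0+0+0+0+0 mod 2 = 0
  c[5] = d·G[:,5] = (00110010001)·(00100000000) mod 2 = 0+0+1+0+0+0+0+0+0+0+0 mod 2 = 1
  c[6] = d·G[:,6] = (00110010001)·(00010000000) mod 2 = 0+0+0+1+0+0+0+0+0+0+0 mod 2 = 1
  c[7] = d·G[:,7] = (00110010001)·(00001111111) mod 2 = 0+0+0+0+0+0+1+0+0+0+1 mod 2 = 0
  c[8] = d·G[:,8] = (00110010001)·(00001000000) mod 2 = 0+0+0+0+0+0+0+0+0+0+0 mod 2 = 0
  c[9] = d·G[:,9] = (00110010001)·(00000100000) mod 2 = 0+0+0+0+0+0+0+0+0+0+0 mod 2 = 0
  c[10] = d·G[:,10] = (00110010001)·(00000010000) mod 2 = 0+0+0+0+0+0+1+0+0+0+0 mod 2 = 1
  c[11] = d·G[:,11] = (00110010001)·(00000001000) mod 2 = 0+0+0+0+0+0+0+0+0+0+0 mod 2 = 0
  c[12] = d·G[:,12] = (00110010001)·(00000000100) mod 2 = 0+0+0+0+0+0+0+0+0+0+0 mod 2 = 0
  c[13] = d·G[:,13] = (00110010001)·(00000000010) mod 2 = 0+0+0+0+0+0+0+0+0+0+0 mod 2 = 0
  c[14] = d·G[:,14] = (00110010001)·(00000000001) mod 2 = 0+0+0+0+0+0+0+0+0+0+1 mod 2 = 1
Codeword = 100101100010001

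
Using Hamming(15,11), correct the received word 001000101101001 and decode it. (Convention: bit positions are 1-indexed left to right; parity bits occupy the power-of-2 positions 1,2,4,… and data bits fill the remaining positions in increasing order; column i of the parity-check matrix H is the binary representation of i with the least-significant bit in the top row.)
Syndrome s = H · r^T (mod 2), r = 001000101101001:
  s[0] = (101010101010101)·(001000101101001) mod 2 = 0+0+1+0+0+0+1+0+1+0+0+0+0+0+1 mod 2 = 0
  s[1] = (011001100110011)·(001000101101001) mod 2 = 0+0+1+0+0+0+1+0+0+1+0+0+0+0+1 mod 2 = 0
  s[2] = (000111100001111)·(001000101101001) mod 2 = 0+0+0+0+0+0+1+0+0+0+0+1+0+0+1 mod 2 = 1
  s[3] = (000000011111111)·(001000101101001) mod 2 = 0+0+0+0+0+0+0+0+1+1+0+1+0+0+1 mod 2 = 0
Syndrome = 0010
Column 4 of H equals this syndrome → error at bit 4 (1-indexed).
Flip bit 4: 001000101101001 → 001100101101001
Extract data bits at positions {3,5,6,7,9,10,11,12,13,14,15}: 10011101001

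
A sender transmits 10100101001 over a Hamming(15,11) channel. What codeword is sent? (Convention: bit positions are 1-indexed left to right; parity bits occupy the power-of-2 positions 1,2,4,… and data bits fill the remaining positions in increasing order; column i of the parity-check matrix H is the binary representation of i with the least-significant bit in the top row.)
Codeword c = d · G (mod 2), d = 10100101001:
  c[0] = d·G[:,0] = (10100101001)·(11011010101) mod 2 = 1+0+0+0+0+0+0+0+0+0+1 mod 2 = 0
  c[1] = d·G[:,1] = (10100101001)·(10110110011) mod 2 = 1+0+1+0+0+1+0+0+0+0+1 mod 2 = 0
  c[2] = d·G[:,2] = (10100101001)·(10000000000) mod 2 = 1+0+0+0+0+0+0+0+0+0+0 mod 2 = 1
  c[3] = d·G[:,3] = (10100101001)·(01110001111) mod 2 = 0+0+1+0+0+0+0+1+0+0+1 mod 2 = 1
  c[4] = d·G[:,4] = (10100101001)·(01000000000) mod 2 = 0+0+0+0+0+0+0+0+0+0+0 mod 2 = 0
  c[5] = d·G[:,5] = (10100101001)·(00100000000) mod 2 = 0+0+1+0+0+0+0+0+0+0+0 mod 2 = 1
  c[6] = d·G[:,6] = (10100101001)·(00010000000) mod 2 = 0+0+0+0+0+0+0+0+0+0+0 mod 2 = 0
  c[7] = d·G[:,7] = (10100101001)·(00001111111) mod 2 = 0+0+0+0+0+1+0+1+0+0+1 mod 2 = 1
  c[8] = d·G[:,8] = (10100101001)·(00001000000) mod 2 = 0+0+0+0+0+0+0+0+0+0+0 mod 2 = 0
  c[9] = d·G[:,9] = (10100101001)·(00000100000) mod 2 = 0+0+0+0+0+1+0+0+0+0+0 mod 2 = 1
  c[10] = d·G[:,10] = (10100101001)·(00000010000) mod 2 = 0+0+0+0+0+0+0+0+0+0+0 mod 2 = 0
  c[11] = d·G[:,11] = (10100101001)·(00000001000) mod 2 = 0+0+0+0+0+0+0+1+0+0+0 mod 2 = 1
  c[12] = d·G[:,12] = (10100101001)·(00000000100) mod 2 = 0+0+0+0+0+0+0+0+0+0+0 mod 2 = 0
  c[13] = d·G[:,13] = (10100101001)·(00000000010) mod 2 = 0+0+0+0+0+0+0+0+0+0+0 mod 2 = 0
  c[14] = d·G[:,14] = (10100101001)·(00000000001) mod 2 = 0+0+0+0+0+0+0+0+0+0+1 mod 2 = 1
Codeword = 001101010101001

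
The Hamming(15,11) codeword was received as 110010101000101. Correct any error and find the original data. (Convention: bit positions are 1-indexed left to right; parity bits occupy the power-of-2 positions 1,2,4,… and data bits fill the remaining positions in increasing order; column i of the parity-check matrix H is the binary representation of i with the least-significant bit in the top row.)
Syndrome s = H · r^T (mod 2), r = 110010101000101:
  s[0] = (101010101010101)·(110010101000101) mod 2 = 1+0+0+0+1+0+1+0+1+0+0+0+1+0+1 mod 2 = 0
  s[1] = (011001100110011)·(110010101000101) mod 2 = 0+1+0+0+0+0+1+0+0+0+0+0+0+0+1 mod 2 = 1
  s[2] = (000111100001111)·(110010101000101) mod 2 = 0+0+0+0+1+0+1+0+0+0+0+0+1+0+1 mod 2 = 0
  s[3] = (000000011111111)·(110010101000101) mod 2 = 0+0+0+0+0+0+0+0+1+0+0+0+1+0+1 mod 2 = 1
Syndrome = 0101
Column 10 of H equals this syndrome → error at bit 10 (1-indexed).
Flip bit 10: 110010101000101 → 110010101100101
Extract data bits at positions {3,5,6,7,9,10,11,12,13,14,15}: 01011100101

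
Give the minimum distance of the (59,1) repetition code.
d_min = 59 (the only two codewords are 0…0 and 1…1, differing in all 59 positions).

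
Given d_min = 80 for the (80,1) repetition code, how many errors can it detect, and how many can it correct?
Detection only: up to d_min − 1 = 79 errors.
Correction: up to ⌊(d_min − 1)/2⌋ = ⌊79/2⌋ = 39 errors.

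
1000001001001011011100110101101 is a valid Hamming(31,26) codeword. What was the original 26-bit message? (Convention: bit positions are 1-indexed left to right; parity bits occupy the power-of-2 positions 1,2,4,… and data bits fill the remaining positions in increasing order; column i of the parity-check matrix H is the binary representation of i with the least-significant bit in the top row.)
Parity bits occupy power-of-2 positions; data bits are at positions {3,5,6,7,9,10,11,12,13,14,15,17,18,19,20,21,22,23,24,25,26,27,28,29,30,31} (1-indexed).
Extract: c[3]=0 c[5]=0 c[6]=0 c[7]=1 c[9]=0 c[10]=1 c[11]=0 c[12]=0 c[13]=1 c[14]=0 c[15]=1 c[17]=0 c[18]=1 c[19]=1 c[20]=1 c[21]=0 c[22]=0 c[23]=1 c[24]=1 c[25]=0 c[26]=1 c[27]=0 c[28]=1 c[29]=1 c[30]=0 c[31]=1
Data = 00010100101011100110101101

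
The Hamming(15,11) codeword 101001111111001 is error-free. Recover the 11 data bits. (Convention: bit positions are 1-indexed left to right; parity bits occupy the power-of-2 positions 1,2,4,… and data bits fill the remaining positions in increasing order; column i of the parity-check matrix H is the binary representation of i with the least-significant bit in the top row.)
Parity bits occupy power-of-2 positions; data bits are at positions {3,5,6,7,9,10,11,12,13,14,15} (1-indexed).
Extract: c[3]=1 c[5]=0 c[6]=1 c[7]=1 c[9]=1 c[10]=1 c[11]=1 c[12]=1 c[13]=0 c[14]=0 c[15]=1
Data = 10111111001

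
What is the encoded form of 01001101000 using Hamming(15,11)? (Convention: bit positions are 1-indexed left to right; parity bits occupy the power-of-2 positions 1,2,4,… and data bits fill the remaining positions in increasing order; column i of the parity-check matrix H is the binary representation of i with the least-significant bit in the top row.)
Codeword c = d · G (mod 2), d = 01001101000:
  c[0] = d·G[:,0] = (01001101000)·(11011010101) mod 2 = 0+1+0+0+1+0+0+0+0+0+0 mod 2 = 0
  c[1] = d·G[:,1] = (01001101000)·(10110110011) mod 2 = 0+0+0+0+0+1+0+0+0+0+0 mod 2 = 1
  c[2] = d·G[:,2] = (01001101000)·(10000000000) mod 2 = 0+0+0+0+0+0+0+0+0+0+0 mod 2 = 0
  c[3] = d·G[:,3] = (01001101000)·(01110001111) mod 2 = 0+1+0+0+0+0+0+1+0+0+0 mod 2 = 0
  c[4] = d·G[:,4] = (01001101000)·(01000000000) mod 2 = 0+1+0+0+0+0+0+0+0+0+0 mod 2 = 1
  c[5] = d·G[:,5] = (01001101000)·(00100000000) mod 2 = 0+0+0+0+0+0+0+0+0+0+0 mod 2 = 0
  c[6] = d·G[:,6] = (01001101000)·(00010000000) mod 2 = 0+0+0+0+0+0+0+0+0+0+0 mod 2 = 0
  c[7] = d·G[:,7] = (01001101000)·(00001111111) mod 2 = 0+0+0+0+1+1+0+1+0+0+0 mod 2 = 1
  c[8] = d·G[:,8] = (01001101000)·(00001000000) mod 2 = 0+0+0+0+1+0+0+0+0+0+0 mod 2 = 1
  c[9] = d·G[:,9] = (01001101000)·(00000100000) mod 2 = 0+0+0+0+0+1+0+0+0+0+0 mod 2 = 1
  c[10] = d·G[:,10] = (01001101000)·(00000010000) mod 2 = 0+0+0+0+0+0+0+0+0+0+0 mod 2 = 0
  c[11] = d·G[:,11] = (01001101000)·(00000001000) mod 2 = 0+0+0+0+0+0+0+1+0+0+0 mod 2 = 1
  c[12] = d·G[:,12] = (01001101000)·(00000000100) mod 2 = 0+0+0+0+0+0+0+0+0+0+0 mod 2 = 0
  c[13] = d·G[:,13] = (01001101000)·(00000000010) mod 2 = 0+0+0+0+0+0+0+0+0+0+0 mod 2 = 0
  c[14] = d·G[:,14] = (01001101000)·(00000000001) mod 2 = 0+0+0+0+0+0+0+0+0+0+0 mod 2 = 0
Codeword = 010010011101000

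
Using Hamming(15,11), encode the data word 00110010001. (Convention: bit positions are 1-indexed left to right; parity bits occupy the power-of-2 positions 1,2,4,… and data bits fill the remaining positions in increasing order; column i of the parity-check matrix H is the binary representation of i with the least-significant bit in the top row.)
Codeword c = d · G (mod 2), d = 00110010001:
  c[0] = d·G[:,0] = (00110010001)·(11011010101) mod 2 = 0+0+0+1+0+0+1+0+0+0+1 mod 2 = 1
  c[1] = d·G[:,1] = (00110010001)·(10110110011) mod 2 = 0+0+1+1+0+0+1+0+0+0+1 mod 2 = 0
  c[2] = d·G[:,2] = (00110010001)·(10000000000) mod 2 = 0+0+0+0+0+0+0+0+0+0+0 mod 2 = 0
  c[3] = d·G[:,3] = (00110010001)·(01110001111) mod 2 = 0+0+1+1+0+0+0+0+0+0+1 mod 2 = 1
  c[4] = d·G[:,4] = (00110010001)·(01000000000) mod 2 = 0+0+0+0+0+0+0+0+0+0+0 mod 2 = 0
  c[5] = d·G[:,5] = (00110010001)·(00100000000) mod 2 = 0+0+1+0+0+0+0+0+0+0+0 mod 2 = 1
  c[6] = d·G[:,6] = (00110010001)·(00010000000) mod 2 = 0+0+0+1+0+0+0+0+0+0+0 mod 2 = 1
  c[7] = d·G[:,7] = (00110010001)·(00001111111) mod 2 = 0+0+0+0+0+0+1+0+0+0+1 mod 2 = 0
  c[8] = d·G[:,8] = (00110010001)·(00001000000) mod 2 = 0+0+0+0+0+0+0+0+0+0+0 mod 2 = 0
  c[9] = d·G[:,9] = (00110010001)·(00000100000) mod 2 = 0+0+0+0+0+0+0+0+0+0+0 mod 2 = 0
  c[10] = d·G[:,10] = (00110010001)·(00000010000) mod 2 = 0+0+0+0+0+0+1+0+0+0+0 mod 2 = 1
  c[11] = d·G[:,11] = (00110010001)·(00000001000) mod 2 = 0+0+0+0+0+0+0+0+0+0+0 mod 2 = 0
  c[12] = d·G[:,12] = (00110010001)·(00000000100) mod 2 = 0+0+0+0+0+0+0+0+0+0+0 mod 2 = 0
  c[13] = d·G[:,13] = (00110010001)·(00000000010) mod 2 = 0+0+0+0+0+0+0+0+0+0+0 mod 2 = 0
  c[14] = d·G[:,14] = (00110010001)·(00000000001) mod 2 = 0+0+0+0+0+0+0+0+0+0+1 mod 2 = 1
Codeword = 100101100010001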